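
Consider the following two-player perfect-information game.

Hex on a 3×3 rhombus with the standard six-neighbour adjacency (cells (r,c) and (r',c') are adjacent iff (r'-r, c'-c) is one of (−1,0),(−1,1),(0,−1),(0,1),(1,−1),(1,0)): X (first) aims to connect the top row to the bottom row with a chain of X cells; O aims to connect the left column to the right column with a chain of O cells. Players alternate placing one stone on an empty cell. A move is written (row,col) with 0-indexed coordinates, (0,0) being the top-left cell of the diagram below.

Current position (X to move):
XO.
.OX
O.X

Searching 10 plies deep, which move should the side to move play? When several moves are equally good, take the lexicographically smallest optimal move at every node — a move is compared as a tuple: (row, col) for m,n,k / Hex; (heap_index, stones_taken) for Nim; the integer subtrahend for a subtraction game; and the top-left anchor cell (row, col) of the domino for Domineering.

p1 X@[XO./.OX/O.X]: (0,2)[XOX/.OX/O.X]+1* (1,0)[XO./XOX/O.X]-1 (2,1)[XO./.OX/OXX]-1
p2 O@[XOX/.OX/O.X] terminal -1; root [XO./.OX/O.X] d10

X's best at [XO./.OX/O.X]: (0,2)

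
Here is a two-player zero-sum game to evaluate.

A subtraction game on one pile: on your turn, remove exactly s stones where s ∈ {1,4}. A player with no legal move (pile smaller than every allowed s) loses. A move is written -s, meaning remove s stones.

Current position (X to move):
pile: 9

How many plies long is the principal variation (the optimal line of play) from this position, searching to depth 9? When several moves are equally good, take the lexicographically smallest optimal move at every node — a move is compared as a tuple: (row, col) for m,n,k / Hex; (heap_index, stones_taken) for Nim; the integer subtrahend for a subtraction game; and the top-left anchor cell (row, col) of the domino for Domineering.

[9] X move#1: -1:-1/8, -4:+1/5*
[5] O move#2: -1:-1/4*, -4:-1/1
[4] X move#3: -1:-1/3, -4:+1/0*
[0] end (terminal -1, O#4); searched 9 to 9

PV length from [9]: 3 plies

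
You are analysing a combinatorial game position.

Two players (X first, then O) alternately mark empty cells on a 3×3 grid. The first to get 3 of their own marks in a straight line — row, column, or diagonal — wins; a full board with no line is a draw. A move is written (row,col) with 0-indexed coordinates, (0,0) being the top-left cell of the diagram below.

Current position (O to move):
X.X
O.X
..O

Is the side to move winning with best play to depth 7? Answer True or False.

[X.X/O.X/..O] O move#1: (0,1):+0/XOX/O.X/..O*, (1,1):-1/X.X/OOX/..O, (2,0):-1/X.X/O.X/O.O, (2,1):-1/X.X/O.X/.OO
[XOX/O.X/..O] X move#2: (1,1):+0/XOX/OXX/..O*, (2,0):+0/XOX/O.X/X.O, (2,1):+0/XOX/O.X/.XO
[XOX/OXX/..O] O move#3: (2,0):+0/XOX/OXX/O.O*, (2,1):-1/XOX/OXX/.OO
[XOX/OXX/O.O] X move#4: (2,1):+0/XOX/OXX/OXO*
[XOX/OXX/OXO] end (terminal +0, O#5); searched X.X/O.X/..O to 7

O winning at [X.X/O.X/..O]: False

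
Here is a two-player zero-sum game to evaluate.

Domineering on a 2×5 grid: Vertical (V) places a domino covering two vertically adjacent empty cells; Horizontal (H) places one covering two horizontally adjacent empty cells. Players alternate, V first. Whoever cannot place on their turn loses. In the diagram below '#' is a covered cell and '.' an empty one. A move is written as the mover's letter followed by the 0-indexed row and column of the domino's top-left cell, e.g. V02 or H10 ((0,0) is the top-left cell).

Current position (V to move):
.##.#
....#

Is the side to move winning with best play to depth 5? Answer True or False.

V winning at [.##.#/....#]: False

[.##.#/....#] V move#1: V00:-1/###.#/#...#*, V03:-1/.####/...##
[###.#/#...#] H move#2: H11:-1/###.#/###.#, H12:+1/###.#/#.###*
[###.#/#.###] end (terminal -1, V#3); searched .##.#/....# to 5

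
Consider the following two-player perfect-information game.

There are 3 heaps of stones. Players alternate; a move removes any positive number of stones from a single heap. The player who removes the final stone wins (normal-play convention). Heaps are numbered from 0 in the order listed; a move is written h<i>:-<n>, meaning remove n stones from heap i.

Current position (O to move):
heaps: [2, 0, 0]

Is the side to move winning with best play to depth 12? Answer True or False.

p1 O@[(2,0,0)]: h0:-1[(1,0,0)]-1 h0:-2[(0,0,0)]+1*
p2 X@[(0,0,0)] terminal -1; root [(2,0,0)] d12

O winning at [(2,0,0)]: True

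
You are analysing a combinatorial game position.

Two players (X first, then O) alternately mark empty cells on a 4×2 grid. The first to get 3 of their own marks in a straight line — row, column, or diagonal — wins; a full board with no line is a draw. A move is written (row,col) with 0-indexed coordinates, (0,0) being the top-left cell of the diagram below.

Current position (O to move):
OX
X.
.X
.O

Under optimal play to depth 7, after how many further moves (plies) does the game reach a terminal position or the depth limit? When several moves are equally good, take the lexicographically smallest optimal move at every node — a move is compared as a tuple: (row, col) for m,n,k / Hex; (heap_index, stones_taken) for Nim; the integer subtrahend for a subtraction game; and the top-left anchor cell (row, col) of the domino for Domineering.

PV length from [OX/X./.X/.O]: 3 plies

p1 O@[OX/X./.X/.O]: (1,1)[OX/XO/.X/.O]+0* (2,0)[OX/X./OX/.O]-1 (3,0)[OX/X./.X/OO]-1
p2 X@[OX/XO/.X/.O]: (2,0)[OX/XO/XX/.O]+0* (3,0)[OX/XO/.X/XO]+0
p3 O@[OX/XO/XX/.O]: (3,0)[OX/XO/XX/OO]+0*
p4 X@[OX/XO/XX/OO] terminal +0; root [OX/X./.X/.O] d7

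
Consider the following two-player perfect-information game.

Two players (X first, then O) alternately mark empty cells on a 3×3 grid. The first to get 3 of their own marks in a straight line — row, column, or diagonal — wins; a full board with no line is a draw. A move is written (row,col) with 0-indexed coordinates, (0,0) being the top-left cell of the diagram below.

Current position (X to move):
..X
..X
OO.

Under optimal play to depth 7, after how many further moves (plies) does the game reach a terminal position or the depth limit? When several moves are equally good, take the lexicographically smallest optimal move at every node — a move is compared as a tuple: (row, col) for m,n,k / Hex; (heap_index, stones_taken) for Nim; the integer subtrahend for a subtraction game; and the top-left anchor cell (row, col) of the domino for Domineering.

PV length from [..X/..X/OO.]: 1 ply

p1 X@[..X/..X/OO.]: (0,0)[X.X/..X/OO.]-1 (0,1)[.XX/..X/OO.]-1 (1,0)[..X/X.X/OO.]-1 (1,1)[..X/.XX/OO.]-1 (2,2)[..X/..X/OOX]+1*
p2 O@[..X/..X/OOX] terminal -1; root [..X/..X/OO.] d7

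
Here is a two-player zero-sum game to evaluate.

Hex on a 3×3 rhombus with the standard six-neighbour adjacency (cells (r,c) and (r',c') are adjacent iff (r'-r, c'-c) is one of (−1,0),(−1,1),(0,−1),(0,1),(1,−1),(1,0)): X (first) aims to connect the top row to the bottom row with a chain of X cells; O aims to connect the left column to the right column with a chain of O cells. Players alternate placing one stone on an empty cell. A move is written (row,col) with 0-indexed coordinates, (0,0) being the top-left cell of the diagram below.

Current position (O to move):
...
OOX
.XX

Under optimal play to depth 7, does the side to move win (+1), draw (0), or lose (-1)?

value(.../OOX/.XX, O) = +1

ply 1, O at .../OOX/.XX | (0,0)=-1→O../OOX/.XX; (0,1)=-1→.O./OOX/.XX; (0,2)=+1→..O/OOX/.XX*; (2,0)=-1→.../OOX/OXX
ply 2: ..O/OOX/.XX is terminal -1 (X); from .../OOX/.XX depth 7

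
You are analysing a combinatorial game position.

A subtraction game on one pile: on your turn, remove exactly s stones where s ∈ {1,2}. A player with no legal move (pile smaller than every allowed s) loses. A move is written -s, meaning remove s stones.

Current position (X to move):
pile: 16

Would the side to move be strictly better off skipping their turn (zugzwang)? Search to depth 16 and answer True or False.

zugzwang(16, X) = False

[16] X move#1: -1:+1/15*, -2:-1/14
[15] O move#2: -1:-1/14*, -2:-1/13
[14] X move#3: -1:-1/13, -2:+1/12*
[12] O move#4: -1:-1/11*, -2:-1/10
[11] X move#5: -1:-1/10, -2:+1/9*
[9] O move#6: -1:-1/8*, -2:-1/7
[8] X move#7: -1:-1/7, -2:+1/6*
[6] O move#8: -1:-1/5*, -2:-1/4
[5] X move#9: -1:-1/4, -2:+1/3*
[3] O move#10: -1:-1/2*, -2:-1/1
[2] X move#11: -1:-1/1, -2:+1/0*
[0] end (terminal -1, O#12); searched 16 to 16
if X skipped the turn, O would face:
~ [16] O move#1: -1:+1/15*, -2:-1/14
~ [15] X move#2: -1:-1/14*, -2:-1/13
~ [14] O move#3: -1:-1/13, -2:+1/12*
~ [12] X move#4: -1:-1/11*, -2:-1/10
~ [11] O move#5: -1:-1/10, -2:+1/9*
~ [9] X move#6: -1:-1/8*, -2:-1/7
~ [8] O move#7: -1:-1/7, -2:+1/6*
~ [6] X move#8: -1:-1/5*, -2:-1/4
~ [5] O move#9: -1:-1/4, -2:+1/3*
~ [3] X move#10: -1:-1/2*, -2:-1/1
~ [2] O move#11: -1:-1/1, -2:+1/0*
~ [0] end (terminal -1, X#12); searched 16 to 16
compare (X): move=+1 vs pass=-1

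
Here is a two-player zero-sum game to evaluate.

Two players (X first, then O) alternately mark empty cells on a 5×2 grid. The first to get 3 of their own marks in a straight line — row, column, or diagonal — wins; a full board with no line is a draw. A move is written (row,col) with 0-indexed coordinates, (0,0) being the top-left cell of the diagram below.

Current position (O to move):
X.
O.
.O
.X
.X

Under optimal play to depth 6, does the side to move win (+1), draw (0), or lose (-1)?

p1 O@[X./O./.O/.X/.X]: (0,1)[XO/O./.O/.X/.X]+0* (1,1)[X./OO/.O/.X/.X]+0 (2,0)[X./O./OO/.X/.X]+0 (3,0)[X./O./.O/OX/.X]+0 (4,0)[X./O./.O/.X/OX]+0
p2 X@[XO/O./.O/.X/.X]: (1,1)[XO/OX/.O/.X/.X]+0* (2,0)[XO/O./XO/.X/.X]-1 (3,0)[XO/O./.O/XX/.X]-1 (4,0)[XO/O./.O/.X/XX]-1
p3 O@[XO/OX/.O/.X/.X]: (2,0)[XO/OX/OO/.X/.X]+0* (3,0)[XO/OX/.O/OX/.X]+0 (4,0)[XO/OX/.O/.X/OX]+0
p4 X@[XO/OX/OO/.X/.X]: (3,0)[XO/OX/OO/XX/.X]+0* (4,0)[XO/OX/OO/.X/XX]-1
p5 O@[XO/OX/OO/XX/.X]: (4,0)[XO/OX/OO/XX/OX]+0*
p6 X@[XO/OX/OO/XX/OX] terminal +0; root [X./O./.O/.X/.X] d6

value(X./O./.O/.X/.X, O) = 0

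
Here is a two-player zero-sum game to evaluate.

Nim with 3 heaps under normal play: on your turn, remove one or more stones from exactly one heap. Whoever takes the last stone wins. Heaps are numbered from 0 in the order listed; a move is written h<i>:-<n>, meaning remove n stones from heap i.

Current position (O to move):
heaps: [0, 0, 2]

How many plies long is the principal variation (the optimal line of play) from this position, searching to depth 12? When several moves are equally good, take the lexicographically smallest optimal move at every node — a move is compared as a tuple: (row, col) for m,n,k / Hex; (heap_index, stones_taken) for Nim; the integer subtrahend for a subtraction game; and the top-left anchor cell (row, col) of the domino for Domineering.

p1 O@[(0,0,2)]: h2:-1[(0,0,1)]-1 h2:-2[(0,0,0)]+1*
p2 X@[(0,0,0)] terminal -1; root [(0,0,2)] d12

PV length from [(0,0,2)]: 1 ply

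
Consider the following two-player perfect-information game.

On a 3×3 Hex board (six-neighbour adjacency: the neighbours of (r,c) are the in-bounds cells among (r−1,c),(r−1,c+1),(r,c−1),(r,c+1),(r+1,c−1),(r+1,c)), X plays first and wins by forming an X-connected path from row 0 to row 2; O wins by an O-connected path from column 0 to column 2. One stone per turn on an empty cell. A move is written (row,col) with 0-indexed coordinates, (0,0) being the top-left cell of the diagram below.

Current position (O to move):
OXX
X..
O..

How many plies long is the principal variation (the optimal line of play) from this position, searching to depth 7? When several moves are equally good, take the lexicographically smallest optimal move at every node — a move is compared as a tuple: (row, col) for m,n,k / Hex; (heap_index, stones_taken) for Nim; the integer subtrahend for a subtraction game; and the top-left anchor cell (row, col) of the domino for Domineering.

PV length from [OXX/X../O..]: 3 plies

p1 O@[OXX/X../O..]: (1,1)[OXX/XO./O..]-1 (1,2)[OXX/X.O/O..]+1* (2,1)[OXX/X../OO.]+1 (2,2)[OXX/X../O.O]-1
p2 X@[OXX/X.O/O..]: (1,1)[OXX/XXO/O..]-1* (2,1)[OXX/X.O/OX.]-1 (2,2)[OXX/X.O/O.X]-1
p3 O@[OXX/XXO/O..]: (2,1)[OXX/XXO/OO.]+1* (2,2)[OXX/XXO/O.O]-1
p4 X@[OXX/XXO/OO.] terminal -1; root [OXX/X../O..] d7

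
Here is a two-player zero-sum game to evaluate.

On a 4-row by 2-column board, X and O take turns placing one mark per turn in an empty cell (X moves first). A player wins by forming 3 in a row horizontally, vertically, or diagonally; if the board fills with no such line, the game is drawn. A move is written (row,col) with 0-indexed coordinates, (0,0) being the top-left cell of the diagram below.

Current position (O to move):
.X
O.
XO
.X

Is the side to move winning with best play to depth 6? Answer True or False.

[.X/O./XO/.X] O move#1: (0,0):+0/OX/O./XO/.X*, (1,1):+0/.X/OO/XO/.X, (3,0):+0/.X/O./XO/OX
[OX/O./XO/.X] X move#2: (1,1):+0/OX/OX/XO/.X*, (3,0):+0/OX/O./XO/XX
[OX/OX/XO/.X] O move#3: (3,0):+0/OX/OX/XO/OX*
[OX/OX/XO/OX] end (terminal +0, X#4); searched .X/O./XO/.X to 6

O winning at [.X/O./XO/.X]: False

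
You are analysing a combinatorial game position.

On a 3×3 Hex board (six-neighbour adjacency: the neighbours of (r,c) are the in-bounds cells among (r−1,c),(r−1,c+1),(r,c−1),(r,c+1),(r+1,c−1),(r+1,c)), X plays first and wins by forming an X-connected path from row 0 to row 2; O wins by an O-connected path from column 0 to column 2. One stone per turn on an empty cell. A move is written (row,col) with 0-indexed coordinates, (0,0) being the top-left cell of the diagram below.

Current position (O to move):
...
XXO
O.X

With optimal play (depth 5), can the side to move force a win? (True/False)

ply 1, O at .../XXO/O.X | (0,0)=-1→O../XXO/O.X; (0,1)=-1→.O./XXO/O.X; (0,2)=-1→..O/XXO/O.X; (2,1)=+1→.../XXO/OOX*
ply 2: .../XXO/OOX is terminal -1 (X); from .../XXO/O.X depth 5

O winning at [.../XXO/O.X]: True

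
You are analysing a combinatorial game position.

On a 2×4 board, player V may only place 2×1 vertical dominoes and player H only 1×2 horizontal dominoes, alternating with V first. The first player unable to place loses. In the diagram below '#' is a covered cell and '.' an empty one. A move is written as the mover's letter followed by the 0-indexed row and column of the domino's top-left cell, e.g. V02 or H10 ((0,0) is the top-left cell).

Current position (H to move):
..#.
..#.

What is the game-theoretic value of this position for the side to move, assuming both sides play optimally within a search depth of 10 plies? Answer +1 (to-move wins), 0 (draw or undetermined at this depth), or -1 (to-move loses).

value(..#./..#., H) = +1

[..#./..#.] H move#1: H00:+1/###./..#.*, H10:+1/..#./###.
[###./..#.] V move#2: V03:-1/####/..##*
[####/..##] H move#3: H10:+1/####/####*
[####/####] end (terminal -1, V#4); searched ..#./..#. to 10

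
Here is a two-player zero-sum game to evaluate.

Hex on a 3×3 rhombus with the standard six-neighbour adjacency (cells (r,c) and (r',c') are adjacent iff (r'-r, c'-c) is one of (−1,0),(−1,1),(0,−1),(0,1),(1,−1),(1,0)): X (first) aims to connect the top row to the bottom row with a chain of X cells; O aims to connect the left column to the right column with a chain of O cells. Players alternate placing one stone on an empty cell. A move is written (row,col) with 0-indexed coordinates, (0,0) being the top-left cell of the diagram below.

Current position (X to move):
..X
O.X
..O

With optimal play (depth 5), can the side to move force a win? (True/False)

X winning at [..X/O.X/..O]: True

p1 X@[..X/O.X/..O]: (0,0)[X.X/O.X/..O]-1 (0,1)[.XX/O.X/..O]-1 (1,1)[..X/OXX/..O]+1* (2,0)[..X/O.X/X.O]+1 (2,1)[..X/O.X/.XO]+1
p2 O@[..X/OXX/..O]: (0,0)[O.X/OXX/..O]-1* (0,1)[.OX/OXX/..O]-1 (2,0)[..X/OXX/O.O]-1 (2,1)[..X/OXX/.OO]-1
p3 X@[O.X/OXX/..O]: (0,1)[OXX/OXX/..O]+1* (2,0)[O.X/OXX/X.O]+1 (2,1)[O.X/OXX/.XO]+1
p4 O@[OXX/OXX/..O]: (2,0)[OXX/OXX/O.O]-1* (2,1)[OXX/OXX/.OO]-1
p5 X@[OXX/OXX/O.O]: (2,1)[OXX/OXX/OXO]+1*
p6 O@[OXX/OXX/OXO] terminal -1; root [..X/O.X/..O] d5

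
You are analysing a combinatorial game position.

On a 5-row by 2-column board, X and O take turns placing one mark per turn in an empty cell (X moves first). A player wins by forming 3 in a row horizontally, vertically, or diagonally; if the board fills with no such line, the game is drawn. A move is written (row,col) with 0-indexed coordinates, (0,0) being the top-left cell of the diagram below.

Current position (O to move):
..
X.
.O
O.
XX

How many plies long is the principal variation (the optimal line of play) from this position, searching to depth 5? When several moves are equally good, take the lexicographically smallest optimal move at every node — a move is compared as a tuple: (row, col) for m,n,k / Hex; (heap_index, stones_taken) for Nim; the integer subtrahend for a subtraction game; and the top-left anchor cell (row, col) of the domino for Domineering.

[../X./.O/O./XX] O move#1: (0,0):+0/O./X./.O/O./XX, (0,1):+0/.O/X./.O/O./XX, (1,1):+1/../XO/.O/O./XX*, (2,0):+0/../X./OO/O./XX, (3,1):+0/../X./.O/OO/XX
[../XO/.O/O./XX] X move#2: (0,0):-1/X./XO/.O/O./XX*, (0,1):-1/.X/XO/.O/O./XX, (2,0):-1/../XO/XO/O./XX, (3,1):-1/../XO/.O/OX/XX
[X./XO/.O/O./XX] O move#3: (0,1):+1/XO/XO/.O/O./XX*, (2,0):+1/X./XO/OO/O./XX, (3,1):+1/X./XO/.O/OO/XX
[XO/XO/.O/O./XX] end (terminal -1, X#4); searched ../X./.O/O./XX to 5

PV length from [../X./.O/O./XX]: 3 plies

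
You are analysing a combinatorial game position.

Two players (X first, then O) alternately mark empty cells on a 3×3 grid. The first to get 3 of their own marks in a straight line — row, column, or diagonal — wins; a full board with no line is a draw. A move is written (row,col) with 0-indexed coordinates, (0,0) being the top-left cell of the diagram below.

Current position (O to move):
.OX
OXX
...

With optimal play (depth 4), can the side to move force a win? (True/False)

ply 1, O at .OX/OXX/... | (0,0)=-1→OOX/OXX/...*; (2,0)=-1→.OX/OXX/O..; (2,1)=-1→.OX/OXX/.O.; (2,2)=-1→.OX/OXX/..O
ply 2, X at OOX/OXX/... | (2,0)=+1→OOX/OXX/X..*; (2,1)=-1→OOX/OXX/.X.; (2,2)=+1→OOX/OXX/..X
ply 3: OOX/OXX/X.. is terminal -1 (O); from .OX/OXX/... depth 4

O winning at [.OX/OXX/...]: False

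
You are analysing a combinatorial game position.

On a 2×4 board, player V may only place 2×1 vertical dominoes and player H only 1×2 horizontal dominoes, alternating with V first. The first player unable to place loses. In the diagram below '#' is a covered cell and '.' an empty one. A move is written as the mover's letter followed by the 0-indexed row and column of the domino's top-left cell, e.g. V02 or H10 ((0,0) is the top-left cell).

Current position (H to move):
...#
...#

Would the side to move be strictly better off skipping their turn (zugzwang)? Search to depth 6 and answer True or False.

p1 H@[...#/...#]: H00[##.#/...#]+1* H01[.###/...#]+1 H10[...#/##.#]+1 H11[...#/.###]+1
p2 V@[##.#/...#]: V02[####/..##]-1*
p3 H@[####/..##]: H10[####/####]+1*
p4 V@[####/####] terminal -1; root [...#/...#] d6
if H skipped the turn, V would face:
~ p1 V@[...#/...#]: V00[#..#/#..#]-1 V01[.#.#/.#.#]+1* V02[..##/..##]-1
~ p2 H@[.#.#/.#.#] terminal -1; root [...#/...#] d6
compare (H): move=+1 vs pass=-1

zugzwang(...#/...#, H) = False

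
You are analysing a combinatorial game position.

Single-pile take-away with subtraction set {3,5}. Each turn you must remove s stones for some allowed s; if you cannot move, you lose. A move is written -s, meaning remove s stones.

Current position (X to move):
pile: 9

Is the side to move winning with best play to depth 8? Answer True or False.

X winning at [9]: False

ply 1, X at 9 | -3=-1→6*; -5=-1→4
ply 2, O at 6 | -3=-1→3; -5=+1→1*
ply 3: 1 is terminal -1 (X); from 9 depth 8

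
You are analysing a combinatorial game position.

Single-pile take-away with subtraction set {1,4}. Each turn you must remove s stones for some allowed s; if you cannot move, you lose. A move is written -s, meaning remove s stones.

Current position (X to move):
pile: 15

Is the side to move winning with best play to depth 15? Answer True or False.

p1 X@[15]: -1[14]-1* -4[11]-1
p2 O@[14]: -1[13]-1 -4[10]+1*
p3 X@[10]: -1[9]-1* -4[6]-1
p4 O@[9]: -1[8]-1 -4[5]+1*
p5 X@[5]: -1[4]-1* -4[1]-1
p6 O@[4]: -1[3]-1 -4[0]+1*
p7 X@[0] terminal -1; root [15] d15

X winning at [15]: False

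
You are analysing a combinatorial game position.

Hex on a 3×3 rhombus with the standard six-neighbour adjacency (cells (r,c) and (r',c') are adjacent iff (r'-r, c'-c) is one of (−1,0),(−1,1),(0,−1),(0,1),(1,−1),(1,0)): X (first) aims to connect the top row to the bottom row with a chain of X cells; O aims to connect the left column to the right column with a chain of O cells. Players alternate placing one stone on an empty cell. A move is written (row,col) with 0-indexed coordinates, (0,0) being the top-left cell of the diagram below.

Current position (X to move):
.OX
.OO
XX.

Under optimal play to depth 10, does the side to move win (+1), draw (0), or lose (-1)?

ply 1, X at .OX/.OO/XX. | (0,0)=-1→XOX/.OO/XX.*; (1,0)=-1→.OX/XOO/XX.; (2,2)=-1→.OX/.OO/XXX
ply 2, O at XOX/.OO/XX. | (1,0)=+1→XOX/OOO/XX.*; (2,2)=-1→XOX/.OO/XXO
ply 3: XOX/OOO/XX. is terminal -1 (X); from .OX/.OO/XX. depth 10

value(.OX/.OO/XX., X) = -1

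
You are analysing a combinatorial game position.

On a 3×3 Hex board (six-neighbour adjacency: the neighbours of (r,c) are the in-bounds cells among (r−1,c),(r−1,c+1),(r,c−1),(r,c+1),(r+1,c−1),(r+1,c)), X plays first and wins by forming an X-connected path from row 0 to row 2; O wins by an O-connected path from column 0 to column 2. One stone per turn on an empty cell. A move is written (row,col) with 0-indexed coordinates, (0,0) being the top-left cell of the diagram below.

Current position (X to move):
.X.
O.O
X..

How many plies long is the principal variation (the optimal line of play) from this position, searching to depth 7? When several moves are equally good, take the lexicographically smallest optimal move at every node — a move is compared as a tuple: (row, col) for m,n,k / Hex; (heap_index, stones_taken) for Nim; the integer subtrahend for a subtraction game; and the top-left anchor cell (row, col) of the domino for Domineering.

[.X./O.O/X..] X move#1: (0,0):-1/XX./O.O/X.., (0,2):-1/.XX/O.O/X.., (1,1):+1/.X./OXO/X..*, (2,1):-1/.X./O.O/XX., (2,2):-1/.X./O.O/X.X
[.X./OXO/X..] end (terminal -1, O#2); searched .X./O.O/X.. to 7

PV length from [.X./O.O/X..]: 1 ply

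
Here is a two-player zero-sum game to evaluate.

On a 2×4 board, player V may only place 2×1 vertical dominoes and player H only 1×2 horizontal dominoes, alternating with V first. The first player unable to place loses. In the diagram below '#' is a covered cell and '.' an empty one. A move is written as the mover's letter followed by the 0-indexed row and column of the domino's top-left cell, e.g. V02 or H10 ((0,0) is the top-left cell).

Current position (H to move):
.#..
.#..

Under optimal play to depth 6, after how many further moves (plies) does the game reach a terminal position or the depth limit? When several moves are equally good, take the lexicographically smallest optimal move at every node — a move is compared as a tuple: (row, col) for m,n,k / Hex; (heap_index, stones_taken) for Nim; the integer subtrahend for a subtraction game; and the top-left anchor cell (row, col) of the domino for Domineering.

ply 1, H at .#../.#.. | H02=+1→.###/.#..*; H12=+1→.#../.###
ply 2, V at .###/.#.. | V00=-1→####/##..*
ply 3, H at ####/##.. | H12=+1→####/####*
ply 4: ####/#### is terminal -1 (V); from .#../.#.. depth 6

PV length from [.#../.#..]: 3 plies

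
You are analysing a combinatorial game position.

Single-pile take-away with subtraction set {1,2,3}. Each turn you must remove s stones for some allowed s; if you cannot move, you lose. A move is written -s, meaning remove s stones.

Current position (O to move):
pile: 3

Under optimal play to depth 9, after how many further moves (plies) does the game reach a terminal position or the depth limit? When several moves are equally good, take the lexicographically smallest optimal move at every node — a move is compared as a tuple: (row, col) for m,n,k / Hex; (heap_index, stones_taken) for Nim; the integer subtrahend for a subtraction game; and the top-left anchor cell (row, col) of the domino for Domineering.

PV length from [3]: 1 ply

p1 O@[3]: -1[2]-1 -2[1]-1 -3[0]+1*
p2 X@[0] terminal -1; root [3] d9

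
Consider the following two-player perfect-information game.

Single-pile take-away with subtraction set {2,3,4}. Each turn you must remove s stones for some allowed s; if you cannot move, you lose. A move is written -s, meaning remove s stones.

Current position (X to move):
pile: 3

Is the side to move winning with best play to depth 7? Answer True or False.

X winning at [3]: True

ply 1, X at 3 | -2=+1→1*; -3=+1→0
ply 2: 1 is terminal -1 (O); from 3 depth 7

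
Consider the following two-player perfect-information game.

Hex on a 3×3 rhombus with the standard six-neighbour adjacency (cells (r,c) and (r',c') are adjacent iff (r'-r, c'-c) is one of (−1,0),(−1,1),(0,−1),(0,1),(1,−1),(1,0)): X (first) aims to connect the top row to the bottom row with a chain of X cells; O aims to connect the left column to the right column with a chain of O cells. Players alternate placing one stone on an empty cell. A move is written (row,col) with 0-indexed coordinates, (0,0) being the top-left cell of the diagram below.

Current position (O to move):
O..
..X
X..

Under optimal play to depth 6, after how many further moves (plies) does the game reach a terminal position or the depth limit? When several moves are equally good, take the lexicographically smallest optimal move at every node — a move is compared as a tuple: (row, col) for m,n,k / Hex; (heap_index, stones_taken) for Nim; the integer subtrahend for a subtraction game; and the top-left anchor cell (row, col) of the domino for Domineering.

PV length from [O../..X/X..]: 4 plies

ply 1, O at O../..X/X.. | (0,1)=-1→OO./..X/X..*; (0,2)=-1→O.O/..X/X..; (1,0)=-1→O../O.X/X..; (1,1)=-1→O../.OX/X..; (2,1)=-1→O../..X/XO.; (2,2)=-1→O../..X/X.O
ply 2, X at OO./..X/X.. | (0,2)=+1→OOX/..X/X..*; (1,0)=-1→OO./X.X/X..; (1,1)=-1→OO./.XX/X..; (2,1)=-1→OO./..X/XX.; (2,2)=-1→OO./..X/X.X
ply 3, O at OOX/..X/X.. | (1,0)=-1→OOX/O.X/X..*; (1,1)=-1→OOX/.OX/X..; (2,1)=-1→OOX/..X/XO.; (2,2)=-1→OOX/..X/X.O
ply 4, X at OOX/O.X/X.. | (1,1)=+1→OOX/OXX/X..*; (2,1)=+1→OOX/O.X/XX.; (2,2)=+1→OOX/O.X/X.X
ply 5: OOX/OXX/X.. is terminal -1 (O); from O../..X/X.. depth 6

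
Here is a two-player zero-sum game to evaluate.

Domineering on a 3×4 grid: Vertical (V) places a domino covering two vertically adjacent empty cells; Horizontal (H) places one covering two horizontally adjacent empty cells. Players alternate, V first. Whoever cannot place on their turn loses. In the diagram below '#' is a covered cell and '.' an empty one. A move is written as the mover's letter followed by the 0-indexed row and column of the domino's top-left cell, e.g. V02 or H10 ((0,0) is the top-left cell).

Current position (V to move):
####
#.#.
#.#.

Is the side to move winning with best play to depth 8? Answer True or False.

V winning at [####/#.#./#.#.]: True

[####/#.#./#.#.] V move#1: V11:+1/####/###./###.*, V13:+1/####/#.##/#.##
[####/###./###.] end (terminal -1, H#2); searched ####/#.#./#.#. to 8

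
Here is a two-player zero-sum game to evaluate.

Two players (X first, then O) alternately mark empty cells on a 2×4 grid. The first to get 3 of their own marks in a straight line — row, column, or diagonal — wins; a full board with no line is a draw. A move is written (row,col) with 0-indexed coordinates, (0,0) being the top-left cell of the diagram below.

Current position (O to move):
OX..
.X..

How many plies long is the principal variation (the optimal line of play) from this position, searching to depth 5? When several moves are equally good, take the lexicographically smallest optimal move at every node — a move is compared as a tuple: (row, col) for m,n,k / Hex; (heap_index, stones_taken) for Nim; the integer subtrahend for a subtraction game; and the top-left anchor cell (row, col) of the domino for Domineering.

PV length from [OX../.X..]: 5 plies

[OX../.X..] O move#1: (0,2):-1/OXO./.X.., (0,3):-1/OX.O/.X.., (1,0):+0/OX../OX..*, (1,2):+0/OX../.XO., (1,3):+0/OX../.X.O
[OX../OX..] X move#2: (0,2):+0/OXX./OX..*, (0,3):+0/OX.X/OX.., (1,2):+0/OX../OXX., (1,3):+0/OX../OX.X
[OXX./OX..] O move#3: (0,3):+0/OXXO/OX..*, (1,2):-1/OXX./OXO., (1,3):-1/OXX./OX.O
[OXXO/OX..] X move#4: (1,2):+0/OXXO/OXX.*, (1,3):+0/OXXO/OX.X
[OXXO/OXX.] O move#5: (1,3):+0/OXXO/OXXO*
[OXXO/OXXO] end (terminal +0, X#6); searched OX../.X.. to 5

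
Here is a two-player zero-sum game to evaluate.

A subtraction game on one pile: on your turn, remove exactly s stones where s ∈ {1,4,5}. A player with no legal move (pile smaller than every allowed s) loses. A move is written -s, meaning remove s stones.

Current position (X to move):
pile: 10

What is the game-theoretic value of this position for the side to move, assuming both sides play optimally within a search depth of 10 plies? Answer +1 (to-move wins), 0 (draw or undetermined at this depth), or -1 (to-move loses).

value(10, X) = -1

[10] X move#1: -1:-1/9*, -4:-1/6, -5:-1/5
[9] O move#2: -1:+1/8*, -4:-1/5, -5:-1/4
[8] X move#3: -1:-1/7*, -4:-1/4, -5:-1/3
[7] O move#4: -1:-1/6, -4:-1/3, -5:+1/2*
[2] X move#5: -1:-1/1*
[1] O move#6: -1:+1/0*
[0] end (terminal -1, X#7); searched 10 to 10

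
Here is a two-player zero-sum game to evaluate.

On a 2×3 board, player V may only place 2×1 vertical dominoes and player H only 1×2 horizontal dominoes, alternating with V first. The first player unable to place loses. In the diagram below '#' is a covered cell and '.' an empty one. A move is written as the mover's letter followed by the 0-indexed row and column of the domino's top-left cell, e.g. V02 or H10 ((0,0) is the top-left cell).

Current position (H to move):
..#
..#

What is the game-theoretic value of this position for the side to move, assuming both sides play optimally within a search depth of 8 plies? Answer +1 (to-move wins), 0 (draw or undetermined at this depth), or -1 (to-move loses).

value(..#/..#, H) = +1

p1 H@[..#/..#]: H00[###/..#]+1* H10[..#/###]+1
p2 V@[###/..#] terminal -1; root [..#/..#] d8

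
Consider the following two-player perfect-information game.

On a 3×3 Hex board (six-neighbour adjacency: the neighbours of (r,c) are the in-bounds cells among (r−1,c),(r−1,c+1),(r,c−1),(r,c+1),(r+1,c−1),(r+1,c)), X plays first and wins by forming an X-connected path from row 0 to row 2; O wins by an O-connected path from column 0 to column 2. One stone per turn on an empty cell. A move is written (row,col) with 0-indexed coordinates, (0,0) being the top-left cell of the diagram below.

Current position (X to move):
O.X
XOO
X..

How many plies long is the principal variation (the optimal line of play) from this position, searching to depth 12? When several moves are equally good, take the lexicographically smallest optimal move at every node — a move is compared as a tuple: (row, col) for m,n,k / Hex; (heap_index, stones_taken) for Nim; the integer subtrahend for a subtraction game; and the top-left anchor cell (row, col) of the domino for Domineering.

PV length from [O.X/XOO/X..]: 1 ply

p1 X@[O.X/XOO/X..]: (0,1)[OXX/XOO/X..]+1* (2,1)[O.X/XOO/XX.]-1 (2,2)[O.X/XOO/X.X]-1
p2 O@[OXX/XOO/X..] terminal -1; root [O.X/XOO/X..] d12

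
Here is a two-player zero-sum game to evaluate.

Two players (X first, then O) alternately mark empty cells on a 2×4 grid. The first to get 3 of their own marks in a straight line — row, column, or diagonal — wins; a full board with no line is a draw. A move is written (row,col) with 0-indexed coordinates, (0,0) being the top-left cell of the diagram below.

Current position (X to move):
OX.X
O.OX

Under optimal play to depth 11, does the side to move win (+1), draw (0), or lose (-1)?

value(OX.X/O.OX, X) = +1

p1 X@[OX.X/O.OX]: (0,2)[OXXX/O.OX]+1* (1,1)[OX.X/OXOX]+0
p2 O@[OXXX/O.OX] terminal -1; root [OX.X/O.OX] d11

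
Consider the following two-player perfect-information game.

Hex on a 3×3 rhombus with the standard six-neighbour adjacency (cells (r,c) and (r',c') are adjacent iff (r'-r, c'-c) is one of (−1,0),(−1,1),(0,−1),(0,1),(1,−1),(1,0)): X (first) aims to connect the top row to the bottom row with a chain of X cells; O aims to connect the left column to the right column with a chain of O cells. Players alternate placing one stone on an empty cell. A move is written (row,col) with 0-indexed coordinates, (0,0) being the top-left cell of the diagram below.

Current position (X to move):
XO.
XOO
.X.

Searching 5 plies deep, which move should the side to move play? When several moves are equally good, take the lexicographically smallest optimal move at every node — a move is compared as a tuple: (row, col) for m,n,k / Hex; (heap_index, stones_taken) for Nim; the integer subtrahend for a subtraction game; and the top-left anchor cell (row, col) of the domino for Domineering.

X's best at [XO./XOO/.X.]: (2,0)

ply 1, X at XO./XOO/.X. | (0,2)=-1→XOX/XOO/.X.; (2,0)=+1→XO./XOO/XX.*; (2,2)=-1→XO./XOO/.XX
ply 2: XO./XOO/XX. is terminal -1 (O); from XO./XOO/.X. depth 5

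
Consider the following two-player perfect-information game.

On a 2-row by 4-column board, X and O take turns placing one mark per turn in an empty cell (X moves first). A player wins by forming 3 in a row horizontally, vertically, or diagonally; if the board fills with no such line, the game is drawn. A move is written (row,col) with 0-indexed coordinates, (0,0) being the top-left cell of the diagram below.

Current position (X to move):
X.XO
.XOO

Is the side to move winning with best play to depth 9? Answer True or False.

p1 X@[X.XO/.XOO]: (0,1)[XXXO/.XOO]+1* (1,0)[X.XO/XXOO]+0
p2 O@[XXXO/.XOO] terminal -1; root [X.XO/.XOO] d9

X winning at [X.XO/.XOO]: True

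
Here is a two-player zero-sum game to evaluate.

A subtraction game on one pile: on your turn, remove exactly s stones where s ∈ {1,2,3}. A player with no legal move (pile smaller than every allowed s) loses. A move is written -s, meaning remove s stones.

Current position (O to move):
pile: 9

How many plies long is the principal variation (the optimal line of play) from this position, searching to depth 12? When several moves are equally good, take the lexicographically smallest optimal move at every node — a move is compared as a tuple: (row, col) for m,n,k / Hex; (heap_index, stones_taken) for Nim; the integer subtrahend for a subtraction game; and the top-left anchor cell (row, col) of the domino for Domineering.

PV length from [9]: 5 plies

p1 O@[9]: -1[8]+1* -2[7]-1 -3[6]-1
p2 X@[8]: -1[7]-1* -2[6]-1 -3[5]-1
p3 O@[7]: -1[6]-1 -2[5]-1 -3[4]+1*
p4 X@[4]: -1[3]-1* -2[2]-1 -3[1]-1
p5 O@[3]: -1[2]-1 -2[1]-1 -3[0]+1*
p6 X@[0] terminal -1; root [9] d12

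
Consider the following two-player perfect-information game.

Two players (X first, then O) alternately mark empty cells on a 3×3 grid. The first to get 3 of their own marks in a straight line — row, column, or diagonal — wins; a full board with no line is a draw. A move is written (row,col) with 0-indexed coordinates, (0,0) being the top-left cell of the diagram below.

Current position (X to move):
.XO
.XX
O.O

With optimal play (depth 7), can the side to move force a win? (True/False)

X winning at [.XO/.XX/O.O]: True

p1 X@[.XO/.XX/O.O]: (0,0)[XXO/.XX/O.O]-1 (1,0)[.XO/XXX/O.O]+1* (2,1)[.XO/.XX/OXO]+1
p2 O@[.XO/XXX/O.O] terminal -1; root [.XO/.XX/O.O] d7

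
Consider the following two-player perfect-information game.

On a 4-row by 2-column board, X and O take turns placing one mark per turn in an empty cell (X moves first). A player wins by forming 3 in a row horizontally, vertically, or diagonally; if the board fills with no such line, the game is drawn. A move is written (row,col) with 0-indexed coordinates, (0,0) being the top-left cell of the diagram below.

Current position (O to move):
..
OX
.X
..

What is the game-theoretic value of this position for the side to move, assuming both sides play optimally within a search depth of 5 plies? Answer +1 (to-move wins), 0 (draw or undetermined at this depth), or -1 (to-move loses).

ply 1, O at ../OX/.X/.. | (0,0)=-1→O./OX/.X/..*; (0,1)=-1→.O/OX/.X/..; (2,0)=-1→../OX/OX/..; (3,0)=-1→../OX/.X/O.; (3,1)=-1→../OX/.X/.O
ply 2, X at O./OX/.X/.. | (0,1)=+1→OX/OX/.X/..*; (2,0)=+1→O./OX/XX/..; (3,0)=-1→O./OX/.X/X.; (3,1)=+1→O./OX/.X/.X
ply 3: OX/OX/.X/.. is terminal -1 (O); from ../OX/.X/.. depth 5

value(../OX/.X/.., O) = -1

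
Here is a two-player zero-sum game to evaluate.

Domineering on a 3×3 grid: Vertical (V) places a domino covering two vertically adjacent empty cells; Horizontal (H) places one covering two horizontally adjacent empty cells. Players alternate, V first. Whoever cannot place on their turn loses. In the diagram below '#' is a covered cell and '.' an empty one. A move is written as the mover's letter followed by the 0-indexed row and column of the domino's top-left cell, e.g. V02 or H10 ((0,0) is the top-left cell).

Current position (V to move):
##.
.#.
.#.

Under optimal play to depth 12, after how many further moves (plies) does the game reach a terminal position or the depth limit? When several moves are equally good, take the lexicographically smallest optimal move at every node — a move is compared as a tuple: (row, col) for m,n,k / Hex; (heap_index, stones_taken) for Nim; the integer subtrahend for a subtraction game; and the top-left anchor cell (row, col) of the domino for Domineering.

p1 V@[##./.#./.#.]: V02[###/.##/.#.]+1* V10[##./##./##.]+1 V12[##./.##/.##]+1
p2 H@[###/.##/.#.] terminal -1; root [##./.#./.#.] d12

PV length from [##./.#./.#.]: 1 ply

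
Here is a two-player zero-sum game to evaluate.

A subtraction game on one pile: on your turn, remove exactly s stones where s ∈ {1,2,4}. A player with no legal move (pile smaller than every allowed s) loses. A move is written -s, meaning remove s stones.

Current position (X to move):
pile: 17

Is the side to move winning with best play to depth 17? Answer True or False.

X winning at [17]: True

[17] X move#1: -1:-1/16, -2:+1/15*, -4:-1/13
[15] O move#2: -1:-1/14*, -2:-1/13, -4:-1/11
[14] X move#3: -1:-1/13, -2:+1/12*, -4:-1/10
[12] O move#4: -1:-1/11*, -2:-1/10, -4:-1/8
[11] X move#5: -1:-1/10, -2:+1/9*, -4:-1/7
[9] O move#6: -1:-1/8*, -2:-1/7, -4:-1/5
[8] X move#7: -1:-1/7, -2:+1/6*, -4:-1/4
[6] O move#8: -1:-1/5*, -2:-1/4, -4:-1/2
[5] X move#9: -1:-1/4, -2:+1/3*, -4:-1/1
[3] O move#10: -1:-1/2*, -2:-1/1
[2] X move#11: -1:-1/1, -2:+1/0*
[0] end (terminal -1, O#12); searched 17 to 17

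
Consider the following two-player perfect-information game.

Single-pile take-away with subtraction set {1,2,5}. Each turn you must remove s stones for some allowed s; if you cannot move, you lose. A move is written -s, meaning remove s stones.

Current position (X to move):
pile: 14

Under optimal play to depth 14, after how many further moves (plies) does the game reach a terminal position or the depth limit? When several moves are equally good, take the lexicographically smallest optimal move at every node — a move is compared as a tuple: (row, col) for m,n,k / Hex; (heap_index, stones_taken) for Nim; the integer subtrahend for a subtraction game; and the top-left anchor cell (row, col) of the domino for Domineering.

PV length from [14]: 9 plies

ply 1, X at 14 | -1=-1→13; -2=+1→12*; -5=+1→9
ply 2, O at 12 | -1=-1→11*; -2=-1→10; -5=-1→7
ply 3, X at 11 | -1=-1→10; -2=+1→9*; -5=+1→6
ply 4, O at 9 | -1=-1→8*; -2=-1→7; -5=-1→4
ply 5, X at 8 | -1=-1→7; -2=+1→6*; -5=+1→3
ply 6, O at 6 | -1=-1→5*; -2=-1→4; -5=-1→1
ply 7, X at 5 | -1=-1→4; -2=+1→3*; -5=+1→0
ply 8, O at 3 | -1=-1→2*; -2=-1→1
ply 9, X at 2 | -1=-1→1; -2=+1→0*
ply 10: 0 is terminal -1 (O); from 14 depth 14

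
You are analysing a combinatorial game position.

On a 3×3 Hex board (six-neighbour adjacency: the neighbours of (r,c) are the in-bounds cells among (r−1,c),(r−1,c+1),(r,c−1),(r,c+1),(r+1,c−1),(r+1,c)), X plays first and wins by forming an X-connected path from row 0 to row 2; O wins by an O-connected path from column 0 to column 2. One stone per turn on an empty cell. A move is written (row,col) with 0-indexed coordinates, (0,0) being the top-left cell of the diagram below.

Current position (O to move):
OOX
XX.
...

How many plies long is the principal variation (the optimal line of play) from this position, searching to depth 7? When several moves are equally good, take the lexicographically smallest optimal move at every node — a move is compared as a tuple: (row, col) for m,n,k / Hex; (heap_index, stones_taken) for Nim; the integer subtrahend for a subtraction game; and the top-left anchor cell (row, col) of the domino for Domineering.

PV length from [OOX/XX./...]: 2 plies

[OOX/XX./...] O move#1: (1,2):-1/OOX/XXO/...*, (2,0):-1/OOX/XX./O.., (2,1):-1/OOX/XX./.O., (2,2):-1/OOX/XX./..O
[OOX/XXO/...] X move#2: (2,0):+1/OOX/XXO/X..*, (2,1):+1/OOX/XXO/.X., (2,2):+1/OOX/XXO/..X
[OOX/XXO/X..] end (terminal -1, O#3); searched OOX/XX./... to 7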